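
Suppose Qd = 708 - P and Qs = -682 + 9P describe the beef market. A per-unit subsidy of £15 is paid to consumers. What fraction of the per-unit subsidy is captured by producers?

Pre-subsidy: 708 - P = -682 + 9P gives P* = 139, Q* = 569.
With the rebate, buyers effectively pay Pb = Ps − 15, where Ps is the price sellers receive.
Demand in terms of Ps becomes Qd = 708 − 1(Ps − 15) = 723 - Ps. Setting this equal to supply: 723 - Ps = -682 + 9Ps, so Ps = 140.5.
Buyers pay Pb = 140.5 − 15 = 125.5; Q' = -682 + 9·140.5 = 582.5.
Buyers' price falls by P* − Pb = 139 − 125.5 = 13.5; sellers' price rises by Ps − P* = 140.5 − 139 = 1.5.
So producers capture 1.5/15 = 0.1 of each unit of subsidy.

Producer share = 0.1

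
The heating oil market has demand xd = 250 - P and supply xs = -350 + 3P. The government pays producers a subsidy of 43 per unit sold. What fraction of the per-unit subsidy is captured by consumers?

Consumer share = 0.75

Pre-subsidy: 250 - P = -350 + 3P gives P* = 150, x* = 100.
With the subsidy, sellers receive Ps = Pb + 43 for each unit, where Pb is the price buyers pay.
Supply in terms of Pb becomes xs = -350 + 3(Pb + 43) = -221 + 3Pb. Setting this equal to demand: 250 - Pb = -221 + 3Pb, so Pb = 117.75.
Sellers receive Ps = 117.75 + 43 = 160.75; x' = 250 − 1·117.75 = 132.25.
Buyers' price falls by P* − Pb = 150 − 117.75 = 32.25; sellers' price rises by Ps − P* = 160.75 − 150 = 10.75.
So consumers capture 32.25/43 = 0.75 of each unit of subsidy.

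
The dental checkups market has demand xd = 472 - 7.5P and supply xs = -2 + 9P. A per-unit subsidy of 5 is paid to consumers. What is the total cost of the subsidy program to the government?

Government cost = 1385

Pre-subsidy: 472 - 7.5P = -2 + 9P gives P* = 316/11, x* = 2822/11.
With the rebate, buyers effectively pay Pb = Ps − 5, where Ps is the price sellers receive.
Demand in terms of Ps becomes xd = 472 − 7.5(Ps − 5) = 509.5 - 7.5Ps. Setting this equal to supply: 509.5 - 7.5Ps = -2 + 9Ps, so Ps = 31.
Buyers pay Pb = 31 − 5 = 26; x' = -2 + 9·31 = 277.
Government outlay = subsidy × quantity = 5 × 277 = 1385.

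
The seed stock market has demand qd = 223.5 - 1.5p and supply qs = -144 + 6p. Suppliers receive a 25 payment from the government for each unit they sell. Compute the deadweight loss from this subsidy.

Pre-subsidy: 223.5 - 1.5p = -144 + 6p gives p* = 49, q* = 150.
With the subsidy, sellers receive ps = pb + 25 for each unit, where pb is the price buyers pay.
Supply in terms of pb becomes qs = -144 + 6(pb + 25) = 6 + 6pb. Setting this equal to demand: 223.5 - 1.5pb = 6 + 6pb, so pb = 29.
Sellers receive ps = 29 + 25 = 54; q' = 223.5 − 1.5·29 = 180.
The subsidy expands output by 180 − 150 = 30 past the efficient level; on those units the gap between marginal cost and willingness to pay runs from 0 up to 25.
DWL = ½ × 25 × 30 = 375.

Deadweight loss = 375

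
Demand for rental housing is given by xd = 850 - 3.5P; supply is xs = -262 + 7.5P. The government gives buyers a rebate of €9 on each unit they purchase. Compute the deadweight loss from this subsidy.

Deadweight loss = 8505/88

Pre-subsidy: 850 - 3.5P = -262 + 7.5P gives P* = 1112/11, x* = 5458/11.
With the rebate, buyers effectively pay Pb = Ps − 9, where Ps is the price sellers receive.
Demand in terms of Ps becomes xd = 850 − 3.5(Ps − 9) = 881.5 - 3.5Ps. Setting this equal to supply: 881.5 - 3.5Ps = -262 + 7.5Ps, so Ps = 2287/22.
Buyers pay Pb = 2287/22 − 9 = 2089/22; x' = -262 + 7.5·(2287/22) = 22777/44.
The subsidy expands output by 22777/44 − 5458/11 = 945/44 past the efficient level; on those units the gap between marginal cost and willingness to pay runs from 0 up to 9.
DWL = ½ × 9 × 945/44 = 8505/88.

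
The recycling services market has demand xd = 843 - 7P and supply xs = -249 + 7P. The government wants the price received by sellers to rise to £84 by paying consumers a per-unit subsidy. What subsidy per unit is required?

Required subsidy s = £12 per unit

At a seller price of 84, quantity supplied is -249 + 7·84 = 339.
Buyers absorb 339 only when they pay Pb with 843 − 7·Pb = 339, i.e. Pb = 72.
s = Ps − Pb = 84 − 72 = 12.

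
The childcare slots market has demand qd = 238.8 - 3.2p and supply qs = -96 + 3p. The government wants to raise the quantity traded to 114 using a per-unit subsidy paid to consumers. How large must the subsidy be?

At q = 114, invert demand for the buyer price: pb = (238.8 − 114)/3.2 = 39; invert supply for the seller price: ps = (114 − (-96))/3 = 70.
The subsidy must fill the gap: s = ps − pb = 70 − 39 = 31.

Required subsidy s = 31 per unit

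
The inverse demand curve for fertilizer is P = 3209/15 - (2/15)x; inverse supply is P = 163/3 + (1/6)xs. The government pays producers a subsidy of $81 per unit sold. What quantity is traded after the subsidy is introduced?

Pre-subsidy: 3209/15 - (2/15)x = 163/3 + (1/6)x gives x* = 532 and P* = 143.
With the subsidy, sellers receive Ps = Pb + 81 for each unit, where Pb is the price buyers pay.
On the curves, Pb = 3209/15 - (2/15)x and Ps = 163/3 + (1/6)x; the wedge Ps − Pb = 81 gives 163/3 + (1/6)x − (3209/15 - (2/15)x) = 81, so x' = 802.
Then Pb = 3209/15 − (2/15)·802 = 107 and Ps = 163/3 + (1/6)·802 = 188.

x' = 802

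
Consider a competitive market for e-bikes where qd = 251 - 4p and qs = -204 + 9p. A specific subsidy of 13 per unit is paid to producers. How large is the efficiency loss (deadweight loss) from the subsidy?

Pre-subsidy: 251 - 4p = -204 + 9p gives p* = 35, q* = 111.
With the subsidy, sellers receive ps = pb + 13 for each unit, where pb is the price buyers pay.
Supply in terms of pb becomes qs = -204 + 9(pb + 13) = -87 + 9pb. Setting this equal to demand: 251 - 4pb = -87 + 9pb, so pb = 26.
Sellers receive ps = 26 + 13 = 39; q' = 251 − 4·26 = 147.
The subsidy expands output by 147 − 111 = 36 past the efficient level; on those units the gap between marginal cost and willingness to pay runs from 0 up to 13.
DWL = ½ × 13 × 36 = 234.

Deadweight loss = 234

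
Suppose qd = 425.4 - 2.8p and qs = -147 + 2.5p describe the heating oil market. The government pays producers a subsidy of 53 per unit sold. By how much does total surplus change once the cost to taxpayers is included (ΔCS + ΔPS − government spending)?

Pre-subsidy: 425.4 - 2.8p = -147 + 2.5p gives p* = 108, q* = 123.
With the subsidy, sellers receive ps = pb + 53 for each unit, where pb is the price buyers pay.
Supply in terms of pb becomes qs = -147 + 2.5(pb + 53) = -14.5 + 2.5pb. Setting this equal to demand: 425.4 - 2.8pb = -14.5 + 2.5pb, so pb = 83.
Sellers receive ps = 83 + 53 = 136; q' = 425.4 − 2.8·83 = 193.
ΔCS = ½(123 + 193)(108 − 83) = 3950; ΔPS = ½(123 + 193)(136 − 108) = 4424.
Government spending = 53 × 193 = 10229.
Net change = 3950 + 4424 − 10229 = -1855. The loss equals the DWL triangle ½·53·70.

Net change in total surplus = -1855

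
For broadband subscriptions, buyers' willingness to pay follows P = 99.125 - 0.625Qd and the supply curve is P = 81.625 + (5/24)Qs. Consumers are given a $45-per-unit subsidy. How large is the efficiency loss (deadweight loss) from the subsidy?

Deadweight loss = $1215

Pre-subsidy: 99.125 - 0.625Q = 81.625 + (5/24)Q gives Q* = 21 and P* = 86.
With the rebate, buyers effectively pay Pb = Ps − 45, where Ps is the price sellers receive.
On the curves, Pb = 99.125 - 0.625Q and Ps = 81.625 + (5/24)Q; the wedge Ps − Pb = 45 gives 81.625 + (5/24)Q − (99.125 - 0.625Q) = 45, so Q' = 75.
Then Pb = 99.125 − 0.625·75 = 52.25 and Ps = 81.625 + (5/24)·75 = 97.25.
The subsidy expands output by 75 − 21 = 54 past the efficient level; on those units the gap between marginal cost and willingness to pay runs from 0 up to 45.
DWL = ½ × 45 × 54 = 1215.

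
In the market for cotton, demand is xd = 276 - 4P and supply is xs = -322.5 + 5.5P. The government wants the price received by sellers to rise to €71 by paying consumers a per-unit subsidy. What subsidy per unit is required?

Required subsidy s = €19 per unit

At a seller price of 71, quantity supplied is -322.5 + 5.5·71 = 68.
Buyers absorb 68 only when they pay Pb with 276 − 4·Pb = 68, i.e. Pb = 52.
s = Ps − Pb = 71 − 52 = 19.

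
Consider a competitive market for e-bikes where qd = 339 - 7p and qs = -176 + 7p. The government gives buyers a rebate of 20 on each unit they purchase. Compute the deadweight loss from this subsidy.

Deadweight loss = 700

Pre-subsidy: 339 - 7p = -176 + 7p gives p* = 515/14, q* = 81.5.
With the rebate, buyers effectively pay pb = ps − 20, where ps is the price sellers receive.
Demand in terms of ps becomes qd = 339 − 7(ps − 20) = 479 - 7ps. Setting this equal to supply: 479 - 7ps = -176 + 7ps, so ps = 655/14.
Buyers pay pb = 655/14 − 20 = 375/14; q' = -176 + 7·(655/14) = 151.5.
The subsidy expands output by 151.5 − 81.5 = 70 past the efficient level; on those units the gap between marginal cost and willingness to pay runs from 0 up to 20.
DWL = ½ × 20 × 70 = 700.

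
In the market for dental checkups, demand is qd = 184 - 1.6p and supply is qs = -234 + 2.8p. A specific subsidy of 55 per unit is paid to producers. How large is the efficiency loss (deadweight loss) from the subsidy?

Pre-subsidy: 184 - 1.6p = -234 + 2.8p gives p* = 95, q* = 32.
With the subsidy, sellers receive ps = pb + 55 for each unit, where pb is the price buyers pay.
Supply in terms of pb becomes qs = -234 + 2.8(pb + 55) = -80 + 2.8pb. Setting this equal to demand: 184 - 1.6pb = -80 + 2.8pb, so pb = 60.
Sellers receive ps = 60 + 55 = 115; q' = 184 − 1.6·60 = 88.
The subsidy expands output by 88 − 32 = 56 past the efficient level; on those units the gap between marginal cost and willingness to pay runs from 0 up to 55.
DWL = ½ × 55 × 56 = 1540.

Deadweight loss = 1540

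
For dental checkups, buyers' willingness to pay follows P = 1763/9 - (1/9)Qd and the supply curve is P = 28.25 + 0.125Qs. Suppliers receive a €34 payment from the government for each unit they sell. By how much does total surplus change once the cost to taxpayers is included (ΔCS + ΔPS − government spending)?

Pre-subsidy: 1763/9 - (1/9)Q = 28.25 + 0.125Q gives Q* = 710 and P* = 117.
With the subsidy, sellers receive Ps = Pb + 34 for each unit, where Pb is the price buyers pay.
On the curves, Pb = 1763/9 - (1/9)Q and Ps = 28.25 + 0.125Q; the wedge Ps − Pb = 34 gives 28.25 + 0.125Q − (1763/9 - (1/9)Q) = 34, so Q' = 854.
Then Pb = 1763/9 − (1/9)·854 = 101 and Ps = 28.25 + 0.125·854 = 135.
ΔCS = ½(710 + 854)(117 − 101) = 12512; ΔPS = ½(710 + 854)(135 − 117) = 14076.
Government spending = 34 × 854 = 29036.
Net change = 12512 + 14076 − 29036 = -2448. The loss equals the DWL triangle ½·34·144.

Net change in total surplus = -€2448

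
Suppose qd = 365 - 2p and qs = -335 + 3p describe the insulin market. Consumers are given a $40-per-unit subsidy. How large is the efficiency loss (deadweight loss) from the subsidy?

Deadweight loss = $960

Pre-subsidy: 365 - 2p = -335 + 3p gives p* = 140, q* = 85.
With the rebate, buyers effectively pay pb = ps − 40, where ps is the price sellers receive.
Demand in terms of ps becomes qd = 365 − 2(ps − 40) = 445 - 2ps. Setting this equal to supply: 445 - 2ps = -335 + 3ps, so ps = 156.
Buyers pay pb = 156 − 40 = 116; q' = -335 + 3·156 = 133.
The subsidy expands output by 133 − 85 = 48 past the efficient level; on those units the gap between marginal cost and willingness to pay runs from 0 up to 40.
DWL = ½ × 40 × 48 = 960.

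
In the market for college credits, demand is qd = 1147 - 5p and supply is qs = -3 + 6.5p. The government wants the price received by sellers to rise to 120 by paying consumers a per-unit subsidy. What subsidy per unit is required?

At a seller price of 120, quantity supplied is -3 + 6.5·120 = 777.
Buyers absorb 777 only when they pay pb with 1147 − 5·pb = 777, i.e. pb = 74.
s = ps − pb = 120 − 74 = 46.

Required subsidy s = 46 per unit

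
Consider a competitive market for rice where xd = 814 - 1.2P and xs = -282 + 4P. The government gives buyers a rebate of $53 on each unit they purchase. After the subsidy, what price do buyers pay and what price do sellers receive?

Pre-subsidy: 814 - 1.2P = -282 + 4P gives P* = 2740/13, x* = 7294/13.
With the rebate, buyers effectively pay Pb = Ps − 53, where Ps is the price sellers receive.
Demand in terms of Ps becomes xd = 814 − 1.2(Ps − 53) = 877.6 - 1.2Ps. Setting this equal to supply: 877.6 - 1.2Ps = -282 + 4Ps, so Ps = 223.
Buyers pay Pb = 223 − 53 = 170; x' = -282 + 4·223 = 610.

Buyers pay $170; sellers receive $223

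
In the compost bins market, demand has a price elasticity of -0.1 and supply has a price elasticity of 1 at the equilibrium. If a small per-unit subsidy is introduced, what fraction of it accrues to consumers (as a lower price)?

Consumer share = 10/11

For a small subsidy around the equilibrium, the benefit split depends on the relative slopes, which at a point are proportional to the elasticities.
Buyer share = εs/(εs + |εd|) = 1/(1 + 0.1) = 10/11; seller share = |εd|/(εs + |εd|) = 1/11.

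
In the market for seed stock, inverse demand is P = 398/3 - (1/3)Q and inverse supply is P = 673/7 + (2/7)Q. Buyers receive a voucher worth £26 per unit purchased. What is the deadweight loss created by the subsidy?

Deadweight loss = £546

Pre-subsidy: 398/3 - (1/3)Q = 673/7 + (2/7)Q gives Q* = 59 and P* = 113.
With the rebate, buyers effectively pay Pb = Ps − 26, where Ps is the price sellers receive.
On the curves, Pb = 398/3 - (1/3)Q and Ps = 673/7 + (2/7)Q; the wedge Ps − Pb = 26 gives 673/7 + (2/7)Q − (398/3 - (1/3)Q) = 26, so Q' = 101.
Then Pb = 398/3 − (1/3)·101 = 99 and Ps = 673/7 + (2/7)·101 = 125.
The subsidy expands output by 101 − 59 = 42 past the efficient level; on those units the gap between marginal cost and willingness to pay runs from 0 up to 26.
DWL = ½ × 26 × 42 = 546.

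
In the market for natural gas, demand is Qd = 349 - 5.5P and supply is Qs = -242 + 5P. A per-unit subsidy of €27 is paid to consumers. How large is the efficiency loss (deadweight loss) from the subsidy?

Pre-subsidy: 349 - 5.5P = -242 + 5P gives P* = 394/7, Q* = 276/7.
With the rebate, buyers effectively pay Pb = Ps − 27, where Ps is the price sellers receive.
Demand in terms of Ps becomes Qd = 349 − 5.5(Ps − 27) = 497.5 - 5.5Ps. Setting this equal to supply: 497.5 - 5.5Ps = -242 + 5Ps, so Ps = 493/7.
Buyers pay Pb = 493/7 − 27 = 304/7; Q' = -242 + 5·(493/7) = 771/7.
The subsidy expands output by 771/7 − 276/7 = 495/7 past the efficient level; on those units the gap between marginal cost and willingness to pay runs from 0 up to 27.
DWL = ½ × 27 × 495/7 = 13365/14.

Deadweight loss = 13365/14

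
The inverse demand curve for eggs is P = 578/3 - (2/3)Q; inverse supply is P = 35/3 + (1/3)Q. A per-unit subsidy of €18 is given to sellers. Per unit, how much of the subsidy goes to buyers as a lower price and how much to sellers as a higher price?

Buyers gain €12 per unit; sellers gain €6 per unit

Pre-subsidy: 578/3 - (2/3)Q = 35/3 + (1/3)Q gives Q* = 181 and P* = 72.
With the subsidy, sellers receive Ps = Pb + 18 for each unit, where Pb is the price buyers pay.
On the curves, Pb = 578/3 - (2/3)Q and Ps = 35/3 + (1/3)Q; the wedge Ps − Pb = 18 gives 35/3 + (1/3)Q − (578/3 - (2/3)Q) = 18, so Q' = 199.
Then Pb = 578/3 − (2/3)·199 = 60 and Ps = 35/3 + (1/3)·199 = 78.
Buyers' price falls by P* − Pb = 72 − 60 = 12; sellers' price rises by Ps − P* = 78 − 72 = 6.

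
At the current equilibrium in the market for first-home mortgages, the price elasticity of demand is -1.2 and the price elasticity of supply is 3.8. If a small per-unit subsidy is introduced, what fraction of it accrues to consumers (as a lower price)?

For a small subsidy around the equilibrium, the benefit split depends on the relative slopes, which at a point are proportional to the elasticities.
Buyer share = εs/(εs + |εd|) = 3.8/(3.8 + 1.2) = 0.76; seller share = |εd|/(εs + |εd|) = 0.24.

Consumer share = 0.76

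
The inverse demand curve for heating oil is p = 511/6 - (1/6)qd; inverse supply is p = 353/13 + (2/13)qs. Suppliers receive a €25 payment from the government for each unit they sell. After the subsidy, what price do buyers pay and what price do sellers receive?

Pre-subsidy: 511/6 - (1/6)q = 353/13 + (2/13)q gives q* = 181 and p* = 55.
With the subsidy, sellers receive ps = pb + 25 for each unit, where pb is the price buyers pay.
On the curves, pb = 511/6 - (1/6)q and ps = 353/13 + (2/13)q; the wedge ps − pb = 25 gives 353/13 + (2/13)q − (511/6 - (1/6)q) = 25, so q' = 259.
Then pb = 511/6 − (1/6)·259 = 42 and ps = 353/13 + (2/13)·259 = 67.

Buyers pay €42; sellers receive €67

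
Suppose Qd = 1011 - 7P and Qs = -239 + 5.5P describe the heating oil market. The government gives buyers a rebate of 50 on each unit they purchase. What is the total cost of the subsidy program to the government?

Government cost = 23250

Pre-subsidy: 1011 - 7P = -239 + 5.5P gives P* = 100, Q* = 311.
With the rebate, buyers effectively pay Pb = Ps − 50, where Ps is the price sellers receive.
Demand in terms of Ps becomes Qd = 1011 − 7(Ps − 50) = 1361 - 7Ps. Setting this equal to supply: 1361 - 7Ps = -239 + 5.5Ps, so Ps = 128.
Buyers pay Pb = 128 − 50 = 78; Q' = -239 + 5.5·128 = 465.
Government outlay = subsidy × quantity = 50 × 465 = 23250.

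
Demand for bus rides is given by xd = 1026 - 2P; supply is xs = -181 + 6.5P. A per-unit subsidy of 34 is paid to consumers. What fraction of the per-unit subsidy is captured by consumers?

Pre-subsidy: 1026 - 2P = -181 + 6.5P gives P* = 142, x* = 742.
With the rebate, buyers effectively pay Pb = Ps − 34, where Ps is the price sellers receive.
Demand in terms of Ps becomes xd = 1026 − 2(Ps − 34) = 1094 - 2Ps. Setting this equal to supply: 1094 - 2Ps = -181 + 6.5Ps, so Ps = 150.
Buyers pay Pb = 150 − 34 = 116; x' = -181 + 6.5·150 = 794.
Buyers' price falls by P* − Pb = 142 − 116 = 26; sellers' price rises by Ps − P* = 150 − 142 = 8.
So consumers capture 26/34 = 13/17 of each unit of subsidy.

Consumer share = 13/17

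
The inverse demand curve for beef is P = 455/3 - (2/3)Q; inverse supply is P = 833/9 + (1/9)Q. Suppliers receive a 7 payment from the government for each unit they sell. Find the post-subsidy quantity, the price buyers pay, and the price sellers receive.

Pre-subsidy: 455/3 - (2/3)Q = 833/9 + (1/9)Q gives Q* = 76 and P* = 101.
With the subsidy, sellers receive Ps = Pb + 7 for each unit, where Pb is the price buyers pay.
On the curves, Pb = 455/3 - (2/3)Q and Ps = 833/9 + (1/9)Q; the wedge Ps − Pb = 7 gives 833/9 + (1/9)Q − (455/3 - (2/3)Q) = 7, so Q' = 85.
Then Pb = 455/3 − (2/3)·85 = 95 and Ps = 833/9 + (1/9)·85 = 102.

Q' = 85; buyers pay 95; sellers receive 102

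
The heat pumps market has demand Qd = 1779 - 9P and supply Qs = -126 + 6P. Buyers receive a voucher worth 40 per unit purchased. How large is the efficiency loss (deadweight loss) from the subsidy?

Deadweight loss = 2880

Pre-subsidy: 1779 - 9P = -126 + 6P gives P* = 127, Q* = 636.
With the rebate, buyers effectively pay Pb = Ps − 40, where Ps is the price sellers receive.
Demand in terms of Ps becomes Qd = 1779 − 9(Ps − 40) = 2139 - 9Ps. Setting this equal to supply: 2139 - 9Ps = -126 + 6Ps, so Ps = 151.
Buyers pay Pb = 151 − 40 = 111; Q' = -126 + 6·151 = 780.
The subsidy expands output by 780 − 636 = 144 past the efficient level; on those units the gap between marginal cost and willingness to pay runs from 0 up to 40.
DWL = ½ × 40 × 144 = 2880.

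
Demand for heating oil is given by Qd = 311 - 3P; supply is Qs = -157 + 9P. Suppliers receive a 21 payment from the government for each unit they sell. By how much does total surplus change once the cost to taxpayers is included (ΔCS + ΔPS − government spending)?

Net change in total surplus = -496.125

Pre-subsidy: 311 - 3P = -157 + 9P gives P* = 39, Q* = 194.
With the subsidy, sellers receive Ps = Pb + 21 for each unit, where Pb is the price buyers pay.
Supply in terms of Pb becomes Qs = -157 + 9(Pb + 21) = 32 + 9Pb. Setting this equal to demand: 311 - 3Pb = 32 + 9Pb, so Pb = 23.25.
Sellers receive Ps = 23.25 + 21 = 44.25; Q' = 311 − 3·23.25 = 241.25.
ΔCS = ½(194 + 241.25)(39 − 23.25) = 3427.59375; ΔPS = ½(194 + 241.25)(44.25 − 39) = 1142.53125.
Government spending = 21 × 241.25 = 5066.25.
Net change = 3427.59375 + 1142.53125 − 5066.25 = -496.125. The loss equals the DWL triangle ½·21·47.25.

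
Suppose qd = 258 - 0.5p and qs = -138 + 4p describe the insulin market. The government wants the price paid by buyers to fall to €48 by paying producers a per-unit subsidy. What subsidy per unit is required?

Required subsidy s = €45 per unit

At a buyer price of 48, quantity demanded is 258 − 0.5·48 = 234.
Sellers supply 234 only when they receive ps with -138 + 4·ps = 234, i.e. ps = 93.
s = ps − pb = 93 − 48 = 45.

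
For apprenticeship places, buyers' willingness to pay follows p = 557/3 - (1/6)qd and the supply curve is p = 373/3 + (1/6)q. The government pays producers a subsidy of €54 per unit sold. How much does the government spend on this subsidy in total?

Pre-subsidy: 557/3 - (1/6)q = 373/3 + (1/6)q gives q* = 184 and p* = 155.
With the subsidy, sellers receive ps = pb + 54 for each unit, where pb is the price buyers pay.
On the curves, pb = 557/3 - (1/6)q and ps = 373/3 + (1/6)q; the wedge ps − pb = 54 gives 373/3 + (1/6)q − (557/3 - (1/6)q) = 54, so q' = 346.
Then pb = 557/3 − (1/6)·346 = 128 and ps = 373/3 + (1/6)·346 = 182.
Government outlay = subsidy × quantity = 54 × 346 = 18684.

Government cost = €18684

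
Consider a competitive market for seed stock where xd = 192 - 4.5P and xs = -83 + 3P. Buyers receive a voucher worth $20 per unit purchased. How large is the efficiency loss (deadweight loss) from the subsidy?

Deadweight loss = $360

Pre-subsidy: 192 - 4.5P = -83 + 3P gives P* = 110/3, x* = 27.
With the rebate, buyers effectively pay Pb = Ps − 20, where Ps is the price sellers receive.
Demand in terms of Ps becomes xd = 192 − 4.5(Ps − 20) = 282 - 4.5Ps. Setting this equal to supply: 282 - 4.5Ps = -83 + 3Ps, so Ps = 146/3.
Buyers pay Pb = 146/3 − 20 = 86/3; x' = -83 + 3·(146/3) = 63.
The subsidy expands output by 63 − 27 = 36 past the efficient level; on those units the gap between marginal cost and willingness to pay runs from 0 up to 20.
DWL = ½ × 20 × 36 = 360.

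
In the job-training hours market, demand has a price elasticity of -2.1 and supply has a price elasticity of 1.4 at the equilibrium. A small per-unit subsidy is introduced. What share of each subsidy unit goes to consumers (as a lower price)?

Consumer share = 0.4

For a small subsidy around the equilibrium, the benefit split depends on the relative slopes, which at a point are proportional to the elasticities.
Buyer share = εs/(εs + |εd|) = 1.4/(1.4 + 2.1) = 0.4; seller share = |εd|/(εs + |εd|) = 0.6.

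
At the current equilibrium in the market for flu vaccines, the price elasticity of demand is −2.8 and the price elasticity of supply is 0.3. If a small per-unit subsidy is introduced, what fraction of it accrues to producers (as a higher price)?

Producer share = 28/31

For a small subsidy around the equilibrium, the benefit split depends on the relative slopes, which at a point are proportional to the elasticities.
Buyer share = εs/(εs + |εd|) = 0.3/(0.3 + 2.8) = 3/31; seller share = |εd|/(εs + |εd|) = 28/31.
So producers capture 28/31 of the subsidy.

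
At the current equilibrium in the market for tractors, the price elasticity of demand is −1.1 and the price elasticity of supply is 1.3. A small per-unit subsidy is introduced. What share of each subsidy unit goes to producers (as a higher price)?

For a small subsidy around the equilibrium, the benefit split depends on the relative slopes, which at a point are proportional to the elasticities.
Buyer share = εs/(εs + |εd|) = 1.3/(1.3 + 1.1) = 13/24; seller share = |εd|/(εs + |εd|) = 11/24.
So producers capture 11/24 of the subsidy.

Producer share = 11/24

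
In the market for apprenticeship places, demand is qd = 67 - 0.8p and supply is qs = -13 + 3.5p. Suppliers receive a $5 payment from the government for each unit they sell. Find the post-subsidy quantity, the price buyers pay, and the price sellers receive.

Pre-subsidy: 67 - 0.8p = -13 + 3.5p gives p* = 800/43, q* = 2241/43.
With the subsidy, sellers receive ps = pb + 5 for each unit, where pb is the price buyers pay.
Supply in terms of pb becomes qs = -13 + 3.5(pb + 5) = 4.5 + 3.5pb. Setting this equal to demand: 67 - 0.8pb = 4.5 + 3.5pb, so pb = 625/43.
Sellers receive ps = 625/43 + 5 = 840/43; q' = 67 − 0.8·(625/43) = 2381/43.

q' = 2381/43; buyers pay 625/43; sellers receive 840/43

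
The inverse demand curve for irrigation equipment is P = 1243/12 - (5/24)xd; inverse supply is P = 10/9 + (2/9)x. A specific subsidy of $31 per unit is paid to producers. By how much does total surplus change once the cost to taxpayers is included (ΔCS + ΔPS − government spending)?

Pre-subsidy: 1243/12 - (5/24)x = 10/9 + (2/9)x gives x* = 238 and P* = 54.
With the subsidy, sellers receive Ps = Pb + 31 for each unit, where Pb is the price buyers pay.
On the curves, Pb = 1243/12 - (5/24)x and Ps = 10/9 + (2/9)x; the wedge Ps − Pb = 31 gives 10/9 + (2/9)x − (1243/12 - (5/24)x) = 31, so x' = 310.
Then Pb = 1243/12 − (5/24)·310 = 39 and Ps = 10/9 + (2/9)·310 = 70.
ΔCS = ½(238 + 310)(54 − 39) = 4110; ΔPS = ½(238 + 310)(70 − 54) = 4384.
Government spending = 31 × 310 = 9610.
Net change = 4110 + 4384 − 9610 = -1116. The loss equals the DWL triangle ½·31·72.

Net change in total surplus = -$1116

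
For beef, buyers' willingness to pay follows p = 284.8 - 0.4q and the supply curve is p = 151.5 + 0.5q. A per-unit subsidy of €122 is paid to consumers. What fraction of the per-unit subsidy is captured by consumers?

Consumer share = 4/9

Pre-subsidy: 284.8 - 0.4q = 151.5 + 0.5q gives q* = 1333/9 and p* = 2030/9.
With the rebate, buyers effectively pay pb = ps − 122, where ps is the price sellers receive.
On the curves, pb = 284.8 - 0.4q and ps = 151.5 + 0.5q; the wedge ps − pb = 122 gives 151.5 + 0.5q − (284.8 - 0.4q) = 122, so q' = 851/3.
Then pb = 284.8 − 0.4·(851/3) = 514/3 and ps = 151.5 + 0.5·(851/3) = 880/3.
Buyers' price falls by p* − pb = 2030/9 − 514/3 = 488/9; sellers' price rises by ps − p* = 880/3 − 2030/9 = 610/9.
So consumers capture (488/9)/122 = 4/9 of each unit of subsidy.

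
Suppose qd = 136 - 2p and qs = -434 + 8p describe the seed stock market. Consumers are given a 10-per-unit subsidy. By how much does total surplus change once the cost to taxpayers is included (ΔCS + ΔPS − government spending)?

Net change in total surplus = -80

Pre-subsidy: 136 - 2p = -434 + 8p gives p* = 57, q* = 22.
With the rebate, buyers effectively pay pb = ps − 10, where ps is the price sellers receive.
Demand in terms of ps becomes qd = 136 − 2(ps − 10) = 156 - 2ps. Setting this equal to supply: 156 - 2ps = -434 + 8ps, so ps = 59.
Buyers pay pb = 59 − 10 = 49; q' = -434 + 8·59 = 38.
ΔCS = ½(22 + 38)(57 − 49) = 240; ΔPS = ½(22 + 38)(59 − 57) = 60.
Government spending = 10 × 38 = 380.
Net change = 240 + 60 − 380 = -80. The loss equals the DWL triangle ½·10·16.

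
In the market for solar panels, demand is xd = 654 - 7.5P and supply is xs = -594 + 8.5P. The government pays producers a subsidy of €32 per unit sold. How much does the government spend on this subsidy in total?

Pre-subsidy: 654 - 7.5P = -594 + 8.5P gives P* = 78, x* = 69.
With the subsidy, sellers receive Ps = Pb + 32 for each unit, where Pb is the price buyers pay.
Supply in terms of Pb becomes xs = -594 + 8.5(Pb + 32) = -322 + 8.5Pb. Setting this equal to demand: 654 - 7.5Pb = -322 + 8.5Pb, so Pb = 61.
Sellers receive Ps = 61 + 32 = 93; x' = 654 − 7.5·61 = 196.5.
Government outlay = subsidy × quantity = 32 × 196.5 = 6288.

Government cost = €6288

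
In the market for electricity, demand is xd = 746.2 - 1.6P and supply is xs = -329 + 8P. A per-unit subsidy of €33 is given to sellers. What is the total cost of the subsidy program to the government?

Pre-subsidy: 746.2 - 1.6P = -329 + 8P gives P* = 112, x* = 567.
With the subsidy, sellers receive Ps = Pb + 33 for each unit, where Pb is the price buyers pay.
Supply in terms of Pb becomes xs = -329 + 8(Pb + 33) = -65 + 8Pb. Setting this equal to demand: 746.2 - 1.6Pb = -65 + 8Pb, so Pb = 84.5.
Sellers receive Ps = 84.5 + 33 = 117.5; x' = 746.2 − 1.6·84.5 = 611.
Government outlay = subsidy × quantity = 33 × 611 = 20163.

Government cost = €20163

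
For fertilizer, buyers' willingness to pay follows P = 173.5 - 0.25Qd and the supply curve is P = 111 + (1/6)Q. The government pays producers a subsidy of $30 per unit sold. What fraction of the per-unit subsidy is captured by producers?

Producer share = 0.4

Pre-subsidy: 173.5 - 0.25Q = 111 + (1/6)Q gives Q* = 150 and P* = 136.
With the subsidy, sellers receive Ps = Pb + 30 for each unit, where Pb is the price buyers pay.
On the curves, Pb = 173.5 - 0.25Q and Ps = 111 + (1/6)Q; the wedge Ps − Pb = 30 gives 111 + (1/6)Q − (173.5 - 0.25Q) = 30, so Q' = 222.
Then Pb = 173.5 − 0.25·222 = 118 and Ps = 111 + (1/6)·222 = 148.
Buyers' price falls by P* − Pb = 136 − 118 = 18; sellers' price rises by Ps − P* = 148 − 136 = 12.
So producers capture 12/30 = 0.4 of each unit of subsidy.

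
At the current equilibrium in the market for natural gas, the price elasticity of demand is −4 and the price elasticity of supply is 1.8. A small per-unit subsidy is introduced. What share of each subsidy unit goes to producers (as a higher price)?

For a small subsidy around the equilibrium, the benefit split depends on the relative slopes, which at a point are proportional to the elasticities.
Buyer share = εs/(εs + |εd|) = 1.8/(1.8 + 4) = 9/29; seller share = |εd|/(εs + |εd|) = 20/29.
So producers capture 20/29 of the subsidy.

Producer share = 20/29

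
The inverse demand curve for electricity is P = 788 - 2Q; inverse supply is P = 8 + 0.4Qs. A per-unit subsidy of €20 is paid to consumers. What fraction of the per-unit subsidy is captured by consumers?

Pre-subsidy: 788 - 2Q = 8 + 0.4Q gives Q* = 325 and P* = 138.
With the rebate, buyers effectively pay Pb = Ps − 20, where Ps is the price sellers receive.
On the curves, Pb = 788 - 2Q and Ps = 8 + 0.4Q; the wedge Ps − Pb = 20 gives 8 + 0.4Q − (788 - 2Q) = 20, so Q' = 1000/3.
Then Pb = 788 − 2·(1000/3) = 364/3 and Ps = 8 + 0.4·(1000/3) = 424/3.
Buyers' price falls by P* − Pb = 138 − 364/3 = 50/3; sellers' price rises by Ps − P* = 424/3 − 138 = 10/3.
So consumers capture (50/3)/20 = 5/6 of each unit of subsidy.

Consumer share = 5/6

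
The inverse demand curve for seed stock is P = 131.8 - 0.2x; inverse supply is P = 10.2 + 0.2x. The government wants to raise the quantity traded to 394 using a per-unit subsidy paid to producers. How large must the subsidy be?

Required subsidy s = 36 per unit

At x = 394, from the demand curve buyers pay Pb = 131.8 − 0.2·394 = 53; from the supply curve sellers need Ps = 10.2 + 0.2·394 = 89.
The subsidy must fill the gap: s = Ps − Pb = 89 − 53 = 36.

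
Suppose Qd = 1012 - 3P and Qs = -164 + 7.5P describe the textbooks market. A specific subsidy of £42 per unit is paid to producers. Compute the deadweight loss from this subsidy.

Pre-subsidy: 1012 - 3P = -164 + 7.5P gives P* = 112, Q* = 676.
With the subsidy, sellers receive Ps = Pb + 42 for each unit, where Pb is the price buyers pay.
Supply in terms of Pb becomes Qs = -164 + 7.5(Pb + 42) = 151 + 7.5Pb. Setting this equal to demand: 1012 - 3Pb = 151 + 7.5Pb, so Pb = 82.
Sellers receive Ps = 82 + 42 = 124; Q' = 1012 − 3·82 = 766.
The subsidy expands output by 766 − 676 = 90 past the efficient level; on those units the gap between marginal cost and willingness to pay runs from 0 up to 42.
DWL = ½ × 42 × 90 = 1890.

Deadweight loss = £1890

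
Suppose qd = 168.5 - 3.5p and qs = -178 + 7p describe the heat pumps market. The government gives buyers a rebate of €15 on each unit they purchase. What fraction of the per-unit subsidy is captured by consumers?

Pre-subsidy: 168.5 - 3.5p = -178 + 7p gives p* = 33, q* = 53.
With the rebate, buyers effectively pay pb = ps − 15, where ps is the price sellers receive.
Demand in terms of ps becomes qd = 168.5 − 3.5(ps − 15) = 221 - 3.5ps. Setting this equal to supply: 221 - 3.5ps = -178 + 7ps, so ps = 38.
Buyers pay pb = 38 − 15 = 23; q' = -178 + 7·38 = 88.
Buyers' price falls by p* − pb = 33 − 23 = 10; sellers' price rises by ps − p* = 38 − 33 = 5.
So consumers capture 10/15 = 2/3 of each unit of subsidy.

Consumer share = 2/3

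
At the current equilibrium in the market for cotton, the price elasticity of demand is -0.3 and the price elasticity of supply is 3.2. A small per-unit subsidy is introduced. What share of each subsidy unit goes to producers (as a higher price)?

For a small subsidy around the equilibrium, the benefit split depends on the relative slopes, which at a point are proportional to the elasticities.
Buyer share = εs/(εs + |εd|) = 3.2/(3.2 + 0.3) = 32/35; seller share = |εd|/(εs + |εd|) = 3/35.
So producers capture 3/35 of the subsidy.

Producer share = 3/35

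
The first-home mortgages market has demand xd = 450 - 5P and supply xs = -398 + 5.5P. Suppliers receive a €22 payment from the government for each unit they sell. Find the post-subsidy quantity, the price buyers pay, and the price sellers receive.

Pre-subsidy: 450 - 5P = -398 + 5.5P gives P* = 1696/21, x* = 970/21.
With the subsidy, sellers receive Ps = Pb + 22 for each unit, where Pb is the price buyers pay.
Supply in terms of Pb becomes xs = -398 + 5.5(Pb + 22) = -277 + 5.5Pb. Setting this equal to demand: 450 - 5Pb = -277 + 5.5Pb, so Pb = 1454/21.
Sellers receive Ps = 1454/21 + 22 = 1916/21; x' = 450 − 5·(1454/21) = 2180/21.

x' = 2180/21; buyers pay 1454/21; sellers receive 1916/21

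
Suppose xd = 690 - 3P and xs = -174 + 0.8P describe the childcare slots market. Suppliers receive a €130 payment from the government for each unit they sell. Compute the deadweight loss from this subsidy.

Deadweight loss = 101400/19

Pre-subsidy: 690 - 3P = -174 + 0.8P gives P* = 4320/19, x* = 150/19.
With the subsidy, sellers receive Ps = Pb + 130 for each unit, where Pb is the price buyers pay.
Supply in terms of Pb becomes xs = -174 + 0.8(Pb + 130) = -70 + 0.8Pb. Setting this equal to demand: 690 - 3Pb = -70 + 0.8Pb, so Pb = 200.
Sellers receive Ps = 200 + 130 = 330; x' = 690 − 3·200 = 90.
The subsidy expands output by 90 − 150/19 = 1560/19 past the efficient level; on those units the gap between marginal cost and willingness to pay runs from 0 up to 130.
DWL = ½ × 130 × 1560/19 = 101400/19.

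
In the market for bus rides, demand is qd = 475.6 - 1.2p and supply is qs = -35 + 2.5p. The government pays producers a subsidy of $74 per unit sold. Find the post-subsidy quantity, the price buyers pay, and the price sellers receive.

q' = 370; buyers pay $88; sellers receive $162

Pre-subsidy: 475.6 - 1.2p = -35 + 2.5p gives p* = 138, q* = 310.
With the subsidy, sellers receive ps = pb + 74 for each unit, where pb is the price buyers pay.
Supply in terms of pb becomes qs = -35 + 2.5(pb + 74) = 150 + 2.5pb. Setting this equal to demand: 475.6 - 1.2pb = 150 + 2.5pb, so pb = 88.
Sellers receive ps = 88 + 74 = 162; q' = 475.6 − 1.2·88 = 370.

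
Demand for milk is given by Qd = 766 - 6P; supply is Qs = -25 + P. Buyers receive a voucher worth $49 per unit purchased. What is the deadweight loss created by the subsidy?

Deadweight loss = $1029

Pre-subsidy: 766 - 6P = -25 + P gives P* = 113, Q* = 88.
With the rebate, buyers effectively pay Pb = Ps − 49, where Ps is the price sellers receive.
Demand in terms of Ps becomes Qd = 766 − 6(Ps − 49) = 1060 - 6Ps. Setting this equal to supply: 1060 - 6Ps = -25 + Ps, so Ps = 155.
Buyers pay Pb = 155 − 49 = 106; Q' = -25 + 1·155 = 130.
The subsidy expands output by 130 − 88 = 42 past the efficient level; on those units the gap between marginal cost and willingness to pay runs from 0 up to 49.
DWL = ½ × 49 × 42 = 1029.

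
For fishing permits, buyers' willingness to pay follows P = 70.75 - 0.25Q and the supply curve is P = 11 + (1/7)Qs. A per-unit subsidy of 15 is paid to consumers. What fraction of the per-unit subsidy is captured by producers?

Pre-subsidy: 70.75 - 0.25Q = 11 + (1/7)Q gives Q* = 1673/11 and P* = 360/11.
With the rebate, buyers effectively pay Pb = Ps − 15, where Ps is the price sellers receive.
On the curves, Pb = 70.75 - 0.25Q and Ps = 11 + (1/7)Q; the wedge Ps − Pb = 15 gives 11 + (1/7)Q − (70.75 - 0.25Q) = 15, so Q' = 2093/11.
Then Pb = 70.75 − 0.25·(2093/11) = 255/11 and Ps = 11 + (1/7)·(2093/11) = 420/11.
Buyers' price falls by P* − Pb = 360/11 − 255/11 = 105/11; sellers' price rises by Ps − P* = 420/11 − 360/11 = 60/11.
So producers capture (60/11)/15 = 4/11 of each unit of subsidy.

Producer share = 4/11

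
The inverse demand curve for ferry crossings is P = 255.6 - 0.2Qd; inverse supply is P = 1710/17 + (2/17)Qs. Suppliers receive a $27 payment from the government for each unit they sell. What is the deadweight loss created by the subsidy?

Deadweight loss = $1147.5

Pre-subsidy: 255.6 - 0.2Q = 1710/17 + (2/17)Q gives Q* = 488 and P* = 158.
With the subsidy, sellers receive Ps = Pb + 27 for each unit, where Pb is the price buyers pay.
On the curves, Pb = 255.6 - 0.2Q and Ps = 1710/17 + (2/17)Q; the wedge Ps − Pb = 27 gives 1710/17 + (2/17)Q − (255.6 - 0.2Q) = 27, so Q' = 573.
Then Pb = 255.6 − 0.2·573 = 141 and Ps = 1710/17 + (2/17)·573 = 168.
The subsidy expands output by 573 − 488 = 85 past the efficient level; on those units the gap between marginal cost and willingness to pay runs from 0 up to 27.
DWL = ½ × 27 × 85 = 1147.5.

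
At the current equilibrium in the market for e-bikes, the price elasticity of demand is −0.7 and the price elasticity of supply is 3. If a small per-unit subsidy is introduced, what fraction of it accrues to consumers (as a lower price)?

For a small subsidy around the equilibrium, the benefit split depends on the relative slopes, which at a point are proportional to the elasticities.
Buyer share = εs/(εs + |εd|) = 3/(3 + 0.7) = 30/37; seller share = |εd|/(εs + |εd|) = 7/37.

Consumer share = 30/37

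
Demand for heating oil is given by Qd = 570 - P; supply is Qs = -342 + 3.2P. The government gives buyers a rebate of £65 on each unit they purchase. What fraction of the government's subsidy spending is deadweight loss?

Pre-subsidy: 570 - P = -342 + 3.2P gives P* = 1520/7, Q* = 2470/7.
With the rebate, buyers effectively pay Pb = Ps − 65, where Ps is the price sellers receive.
Demand in terms of Ps becomes Qd = 570 − 1(Ps − 65) = 635 - Ps. Setting this equal to supply: 635 - Ps = -342 + 3.2Ps, so Ps = 4885/21.
Buyers pay Pb = 4885/21 − 65 = 3520/21; Q' = -342 + 3.2·(4885/21) = 8450/21.
ΔCS = ½(2470/7 + 8450/21)(1520/7 − 3520/21) = 8247200/441; ΔPS = ½(2470/7 + 8450/21)(4885/21 − 1520/7) = 2577250/441.
Government spending = 65 × 8450/21 = 549250/21.
DWL = ½ × 65 × (8450/21 − 2470/7) = 33800/21; fraction = (33800/21) / (549250/21) = 4/65.

DWL / government spending = 4/65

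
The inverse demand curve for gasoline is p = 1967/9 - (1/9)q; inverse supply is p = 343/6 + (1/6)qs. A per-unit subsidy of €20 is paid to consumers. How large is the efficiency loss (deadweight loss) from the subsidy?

Pre-subsidy: 1967/9 - (1/9)q = 343/6 + (1/6)q gives q* = 581 and p* = 154.
With the rebate, buyers effectively pay pb = ps − 20, where ps is the price sellers receive.
On the curves, pb = 1967/9 - (1/9)q and ps = 343/6 + (1/6)q; the wedge ps − pb = 20 gives 343/6 + (1/6)q − (1967/9 - (1/9)q) = 20, so q' = 653.
Then pb = 1967/9 − (1/9)·653 = 146 and ps = 343/6 + (1/6)·653 = 166.
The subsidy expands output by 653 − 581 = 72 past the efficient level; on those units the gap between marginal cost and willingness to pay runs from 0 up to 20.
DWL = ½ × 20 × 72 = 720.

Deadweight loss = €720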